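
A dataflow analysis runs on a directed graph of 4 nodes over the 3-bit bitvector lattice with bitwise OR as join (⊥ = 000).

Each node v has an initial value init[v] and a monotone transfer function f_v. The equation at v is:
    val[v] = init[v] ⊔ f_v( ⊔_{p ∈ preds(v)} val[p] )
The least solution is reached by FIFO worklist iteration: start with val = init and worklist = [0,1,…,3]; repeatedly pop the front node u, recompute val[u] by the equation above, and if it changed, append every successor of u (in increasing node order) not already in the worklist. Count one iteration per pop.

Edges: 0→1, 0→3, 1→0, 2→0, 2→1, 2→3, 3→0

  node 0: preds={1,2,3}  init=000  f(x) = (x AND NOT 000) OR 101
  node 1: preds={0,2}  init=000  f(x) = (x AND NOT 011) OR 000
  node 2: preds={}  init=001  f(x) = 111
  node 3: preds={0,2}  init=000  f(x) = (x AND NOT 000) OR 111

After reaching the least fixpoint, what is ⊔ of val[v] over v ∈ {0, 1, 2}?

Worklist (7 pops):
  #1 pop 0: in=001 → 101 (was 000); enqueue []
  #2 pop 1: in=101 → 100 (was 000); enqueue [0]
  #3 pop 2: in=000 → 111 (was 001); enqueue [1]
  #4 pop 3: in=111 → 111 (was 000); enqueue []
  #5 pop 0: in=111 → 111 (was 101); enqueue [3]
  #6 pop 1: in=111 → 100 (no change)
  #7 pop 3: in=111 → 111 (no change)

Fixpoint:
  val[0] = 111
  val[1] = 100
  val[2] = 111
  val[3] = 111

111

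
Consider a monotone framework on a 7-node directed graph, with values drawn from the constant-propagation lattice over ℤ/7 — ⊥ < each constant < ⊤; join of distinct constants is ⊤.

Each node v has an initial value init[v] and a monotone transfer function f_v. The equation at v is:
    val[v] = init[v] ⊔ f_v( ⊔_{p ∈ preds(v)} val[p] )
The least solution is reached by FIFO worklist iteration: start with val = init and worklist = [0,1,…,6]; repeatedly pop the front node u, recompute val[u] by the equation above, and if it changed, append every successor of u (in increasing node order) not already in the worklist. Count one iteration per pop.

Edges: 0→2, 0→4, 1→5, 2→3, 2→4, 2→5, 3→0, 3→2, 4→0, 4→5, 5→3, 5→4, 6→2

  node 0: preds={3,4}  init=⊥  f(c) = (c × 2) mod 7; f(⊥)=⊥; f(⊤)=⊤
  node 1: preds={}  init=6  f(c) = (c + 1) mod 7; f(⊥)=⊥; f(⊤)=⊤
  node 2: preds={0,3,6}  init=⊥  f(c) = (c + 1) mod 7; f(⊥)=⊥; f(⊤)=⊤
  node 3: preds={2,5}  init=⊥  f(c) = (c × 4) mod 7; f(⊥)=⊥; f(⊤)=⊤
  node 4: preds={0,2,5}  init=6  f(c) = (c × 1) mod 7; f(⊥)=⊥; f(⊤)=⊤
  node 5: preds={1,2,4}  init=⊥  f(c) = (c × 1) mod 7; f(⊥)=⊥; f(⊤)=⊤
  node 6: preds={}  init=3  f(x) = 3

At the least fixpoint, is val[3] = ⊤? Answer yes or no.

Trace (11 dequeues):
  [1] u=0 | in 6 | out 5 | prev ⊥ | push {}
  [2] u=1 | in ⊥ | out 6 | ==
  [3] u=2 | in ⊤ | out ⊤ | prev ⊥ | push {}
  [4] u=3 | in ⊤ | out ⊤ | prev ⊥ | push {0,2}
  [5] u=4 | in ⊤ | out ⊤ | prev 6 | push {}
  [6] u=5 | in ⊤ | out ⊤ | prev ⊥ | push {3,4}
  [7] u=6 | in ⊥ | out 3 | ==
  [8] u=0 | in ⊤ | out ⊤ | prev 5 | push {}
  [9] u=2 | in ⊤ | out ⊤ | ==
  [10] u=3 | in ⊤ | out ⊤ | ==
  [11] u=4 | in ⊤ | out ⊤ | ==

Converged values:
  [0] ⊤
  [1] 6
  [2] ⊤
  [3] ⊤
  [4] ⊤
  [5] ⊤
  [6] 3

yes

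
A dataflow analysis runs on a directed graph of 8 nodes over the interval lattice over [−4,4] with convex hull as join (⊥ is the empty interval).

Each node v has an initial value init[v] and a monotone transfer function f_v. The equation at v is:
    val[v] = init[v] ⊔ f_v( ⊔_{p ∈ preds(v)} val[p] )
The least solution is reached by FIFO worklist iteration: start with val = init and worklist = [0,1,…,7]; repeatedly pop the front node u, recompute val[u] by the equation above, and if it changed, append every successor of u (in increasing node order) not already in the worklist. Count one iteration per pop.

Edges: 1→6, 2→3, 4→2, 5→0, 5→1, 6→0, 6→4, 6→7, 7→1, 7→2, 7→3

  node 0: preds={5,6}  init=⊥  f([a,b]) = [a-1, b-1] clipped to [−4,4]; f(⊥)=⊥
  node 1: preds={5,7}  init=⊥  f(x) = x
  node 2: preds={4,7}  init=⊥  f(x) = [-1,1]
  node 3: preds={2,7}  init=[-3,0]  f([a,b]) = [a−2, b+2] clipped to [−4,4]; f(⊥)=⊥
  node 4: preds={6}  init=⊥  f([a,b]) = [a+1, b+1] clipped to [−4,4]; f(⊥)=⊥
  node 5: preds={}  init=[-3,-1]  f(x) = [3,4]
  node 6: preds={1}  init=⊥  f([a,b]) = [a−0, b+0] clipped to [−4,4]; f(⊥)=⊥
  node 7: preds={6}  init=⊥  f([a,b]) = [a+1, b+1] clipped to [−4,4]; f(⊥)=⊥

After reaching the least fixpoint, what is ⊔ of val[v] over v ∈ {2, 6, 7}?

[-3,4]

Trace (20 dequeues):
  [1] u=0 | in [-3,-1] | out [-4,-2] | prev ⊥ | push {}
  [2] u=1 | in [-3,-1] | out [-3,-1] | prev ⊥ | push {}
  [3] u=2 | in ⊥ | out [-1,1] | prev ⊥ | push {}
  [4] u=3 | in [-1,1] | out [-3,3] | prev [-3,0] | push {}
  [5] u=4 | in ⊥ | out ⊥ | ==
  [6] u=5 | in ⊥ | out [-3,4] | prev [-3,-1] | push {0,1}
  [7] u=6 | in [-3,-1] | out [-3,-1] | prev ⊥ | push {4}
  [8] u=7 | in [-3,-1] | out [-2,0] | prev ⊥ | push {2,3}
  [9] u=0 | in [-3,4] | out [-4,3] | prev [-4,-2] | push {}
  [10] u=1 | in [-3,4] | out [-3,4] | prev [-3,-1] | push {6}
  [11] u=4 | in [-3,-1] | out [-2,0] | prev ⊥ | push {}
  [12] u=2 | in [-2,0] | out [-1,1] | ==
  [13] u=3 | in [-2,1] | out [-4,3] | prev [-3,3] | push {}
  [14] u=6 | in [-3,4] | out [-3,4] | prev [-3,-1] | push {0,4,7}
  [15] u=0 | in [-3,4] | out [-4,3] | ==
  [16] u=4 | in [-3,4] | out [-2,4] | prev [-2,0] | push {2}
  [17] u=7 | in [-3,4] | out [-2,4] | prev [-2,0] | push {1,3}
  [18] u=2 | in [-2,4] | out [-1,1] | ==
  [19] u=1 | in [-3,4] | out [-3,4] | ==
  [20] u=3 | in [-2,4] | out [-4,4] | prev [-4,3] | push {}

Converged values:
  [0] [-4,3]
  [1] [-3,4]
  [2] [-1,1]
  [3] [-4,4]
  [4] [-2,4]
  [5] [-3,4]
  [6] [-3,4]
  [7] [-2,4]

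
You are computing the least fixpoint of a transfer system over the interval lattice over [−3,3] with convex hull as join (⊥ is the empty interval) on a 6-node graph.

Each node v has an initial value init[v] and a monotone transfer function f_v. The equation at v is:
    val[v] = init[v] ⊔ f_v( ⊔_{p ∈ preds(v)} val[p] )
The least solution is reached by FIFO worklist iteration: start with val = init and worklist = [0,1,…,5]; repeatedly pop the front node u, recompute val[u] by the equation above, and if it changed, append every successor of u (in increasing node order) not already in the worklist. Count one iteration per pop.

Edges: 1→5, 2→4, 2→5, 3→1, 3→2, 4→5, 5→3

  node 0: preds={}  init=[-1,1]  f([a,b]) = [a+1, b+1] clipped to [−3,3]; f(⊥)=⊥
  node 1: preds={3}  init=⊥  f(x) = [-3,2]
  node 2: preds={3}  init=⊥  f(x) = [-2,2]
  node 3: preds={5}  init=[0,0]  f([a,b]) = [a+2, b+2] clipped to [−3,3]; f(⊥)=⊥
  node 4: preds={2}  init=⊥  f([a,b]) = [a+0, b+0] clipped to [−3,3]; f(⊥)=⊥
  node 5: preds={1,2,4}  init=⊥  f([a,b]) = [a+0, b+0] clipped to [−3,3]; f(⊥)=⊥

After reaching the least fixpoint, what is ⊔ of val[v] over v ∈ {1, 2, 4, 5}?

[-3,2]

Iteration log — 9 steps:
  step 1. node 0  ⊔preds=⊥  new=[-1,1]  stable
  step 2. node 1  ⊔preds=[0,0]  new=[-3,2]  old=⊥  +wl: 
  step 3. node 2  ⊔preds=[0,0]  new=[-2,2]  old=⊥  +wl: 
  step 4. node 3  ⊔preds=⊥  new=[0,0]  stable
  step 5. node 4  ⊔preds=[-2,2]  new=[-2,2]  old=⊥  +wl: 
  step 6. node 5  ⊔preds=[-3,2]  new=[-3,2]  old=⊥  +wl: 3
  step 7. node 3  ⊔preds=[-3,2]  new=[-1,3]  old=[0,0]  +wl: 1,2
  step 8. node 1  ⊔preds=[-1,3]  new=[-3,2]  stable
  step 9. node 2  ⊔preds=[-1,3]  new=[-2,2]  stable

Least fixpoint reached:
  node 0: [-1,1]
  node 1: [-3,2]
  node 2: [-2,2]
  node 3: [-1,3]
  node 4: [-2,2]
  node 5: [-3,2]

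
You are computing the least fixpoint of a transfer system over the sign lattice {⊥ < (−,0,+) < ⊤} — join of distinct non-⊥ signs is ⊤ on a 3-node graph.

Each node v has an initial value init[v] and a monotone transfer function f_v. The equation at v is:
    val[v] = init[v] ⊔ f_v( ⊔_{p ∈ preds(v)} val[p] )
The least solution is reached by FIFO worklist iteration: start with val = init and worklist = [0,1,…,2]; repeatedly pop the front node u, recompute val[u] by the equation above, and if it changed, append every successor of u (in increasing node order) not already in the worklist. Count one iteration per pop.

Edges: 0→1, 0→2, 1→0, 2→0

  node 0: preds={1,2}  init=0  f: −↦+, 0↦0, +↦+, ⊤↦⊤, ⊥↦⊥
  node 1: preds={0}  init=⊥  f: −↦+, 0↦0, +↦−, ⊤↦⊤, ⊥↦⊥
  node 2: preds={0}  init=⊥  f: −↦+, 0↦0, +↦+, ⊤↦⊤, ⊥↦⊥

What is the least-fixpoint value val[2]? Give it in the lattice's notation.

0

Worklist (4 pops):
  #1 pop 0: in=⊥ → 0 (no change)
  #2 pop 1: in=0 → 0 (was ⊥); enqueue [0]
  #3 pop 2: in=0 → 0 (was ⊥); enqueue []
  #4 pop 0: in=0 → 0 (no change)

Fixpoint:
  val[0] = 0
  val[1] = 0
  val[2] = 0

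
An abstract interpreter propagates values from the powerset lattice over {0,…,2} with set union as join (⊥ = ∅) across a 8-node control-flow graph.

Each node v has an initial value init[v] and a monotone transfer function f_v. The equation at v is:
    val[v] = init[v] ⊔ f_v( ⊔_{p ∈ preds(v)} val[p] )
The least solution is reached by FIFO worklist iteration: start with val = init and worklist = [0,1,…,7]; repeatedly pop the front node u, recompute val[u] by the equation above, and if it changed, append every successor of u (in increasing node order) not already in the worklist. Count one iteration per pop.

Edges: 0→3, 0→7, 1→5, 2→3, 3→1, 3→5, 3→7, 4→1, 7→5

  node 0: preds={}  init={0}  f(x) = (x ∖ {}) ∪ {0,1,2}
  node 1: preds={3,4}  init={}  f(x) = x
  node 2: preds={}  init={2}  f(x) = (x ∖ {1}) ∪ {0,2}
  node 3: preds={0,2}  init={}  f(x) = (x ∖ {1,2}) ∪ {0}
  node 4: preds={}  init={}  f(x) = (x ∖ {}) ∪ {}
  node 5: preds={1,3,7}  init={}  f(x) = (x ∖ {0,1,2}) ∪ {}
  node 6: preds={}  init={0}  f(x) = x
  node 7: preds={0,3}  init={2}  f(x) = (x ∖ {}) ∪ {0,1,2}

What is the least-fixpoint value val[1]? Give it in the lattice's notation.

Iteration log — 10 steps:
  step 1. node 0  ⊔preds={}  new={0,1,2}  old={0}  +wl: 
  step 2. node 1  ⊔preds={}  new={}  stable
  step 3. node 2  ⊔preds={}  new={0,2}  old={2}  +wl: 
  step 4. node 3  ⊔preds={0,1,2}  new={0}  old={}  +wl: 1
  step 5. node 4  ⊔preds={}  new={}  stable
  step 6. node 5  ⊔preds={0,2}  new={}  stable
  step 7. node 6  ⊔preds={}  new={0}  stable
  step 8. node 7  ⊔preds={0,1,2}  new={0,1,2}  old={2}  +wl: 5
  step 9. node 1  ⊔preds={0}  new={0}  old={}  +wl: 
  step 10. node 5  ⊔preds={0,1,2}  new={}  stable

Least fixpoint reached:
  node 0: {0,1,2}
  node 1: {0}
  node 2: {0,2}
  node 3: {0}
  node 4: {}
  node 5: {}
  node 6: {0}
  node 7: {0,1,2}

{0}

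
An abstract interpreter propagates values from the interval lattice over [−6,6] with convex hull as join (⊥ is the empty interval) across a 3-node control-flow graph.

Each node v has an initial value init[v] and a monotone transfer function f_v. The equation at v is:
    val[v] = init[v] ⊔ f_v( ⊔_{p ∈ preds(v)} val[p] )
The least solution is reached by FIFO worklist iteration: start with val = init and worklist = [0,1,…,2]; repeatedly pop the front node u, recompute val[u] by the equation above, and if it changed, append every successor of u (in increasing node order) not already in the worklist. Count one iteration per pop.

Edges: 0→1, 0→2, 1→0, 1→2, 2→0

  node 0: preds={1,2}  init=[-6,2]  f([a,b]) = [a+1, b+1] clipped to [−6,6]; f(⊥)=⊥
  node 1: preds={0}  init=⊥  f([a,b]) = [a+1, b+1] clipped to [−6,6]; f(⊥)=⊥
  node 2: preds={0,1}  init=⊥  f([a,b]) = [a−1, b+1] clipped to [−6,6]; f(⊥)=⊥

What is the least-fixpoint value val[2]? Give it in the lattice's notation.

Trace (9 dequeues):
  [1] u=0 | in ⊥ | out [-6,2] | ==
  [2] u=1 | in [-6,2] | out [-5,3] | prev ⊥ | push {0}
  [3] u=2 | in [-6,3] | out [-6,4] | prev ⊥ | push {}
  [4] u=0 | in [-6,4] | out [-6,5] | prev [-6,2] | push {1,2}
  [5] u=1 | in [-6,5] | out [-5,6] | prev [-5,3] | push {0}
  [6] u=2 | in [-6,6] | out [-6,6] | prev [-6,4] | push {}
  [7] u=0 | in [-6,6] | out [-6,6] | prev [-6,5] | push {1,2}
  [8] u=1 | in [-6,6] | out [-5,6] | ==
  [9] u=2 | in [-6,6] | out [-6,6] | ==

Converged values:
  [0] [-6,6]
  [1] [-5,6]
  [2] [-6,6]

[-6,6]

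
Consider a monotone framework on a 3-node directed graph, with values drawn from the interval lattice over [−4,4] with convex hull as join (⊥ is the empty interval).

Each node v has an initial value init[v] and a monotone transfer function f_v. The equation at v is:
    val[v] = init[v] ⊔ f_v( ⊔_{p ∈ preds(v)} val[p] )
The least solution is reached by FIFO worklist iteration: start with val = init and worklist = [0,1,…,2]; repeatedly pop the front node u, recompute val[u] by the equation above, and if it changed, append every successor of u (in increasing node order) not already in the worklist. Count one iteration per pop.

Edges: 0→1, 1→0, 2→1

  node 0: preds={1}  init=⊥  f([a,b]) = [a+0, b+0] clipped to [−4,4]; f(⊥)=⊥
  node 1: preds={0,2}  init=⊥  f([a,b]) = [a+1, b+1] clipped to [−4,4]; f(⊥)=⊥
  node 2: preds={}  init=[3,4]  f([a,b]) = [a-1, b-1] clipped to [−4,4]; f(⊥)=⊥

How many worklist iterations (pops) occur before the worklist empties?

5

Worklist (5 pops):
  #1 pop 0: in=⊥ → ⊥ (no change)
  #2 pop 1: in=[3,4] → [4,4] (was ⊥); enqueue [0]
  #3 pop 2: in=⊥ → [3,4] (no change)
  #4 pop 0: in=[4,4] → [4,4] (was ⊥); enqueue [1]
  #5 pop 1: in=[3,4] → [4,4] (no change)

Fixpoint:
  val[0] = [4,4]
  val[1] = [4,4]
  val[2] = [3,4]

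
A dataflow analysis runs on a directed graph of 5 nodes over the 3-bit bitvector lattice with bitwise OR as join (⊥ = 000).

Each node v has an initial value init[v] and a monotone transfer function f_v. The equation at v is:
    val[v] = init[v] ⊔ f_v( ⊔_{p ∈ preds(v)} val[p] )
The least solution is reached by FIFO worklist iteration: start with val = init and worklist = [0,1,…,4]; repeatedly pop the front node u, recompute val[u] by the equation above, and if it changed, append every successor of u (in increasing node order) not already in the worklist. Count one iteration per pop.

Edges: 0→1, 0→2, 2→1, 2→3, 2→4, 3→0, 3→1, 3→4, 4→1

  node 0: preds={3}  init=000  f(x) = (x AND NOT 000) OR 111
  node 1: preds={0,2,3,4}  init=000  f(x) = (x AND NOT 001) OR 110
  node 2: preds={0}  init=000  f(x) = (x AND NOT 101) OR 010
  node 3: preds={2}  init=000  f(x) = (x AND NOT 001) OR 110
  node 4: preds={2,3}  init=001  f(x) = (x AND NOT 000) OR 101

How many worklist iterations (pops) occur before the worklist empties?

Worklist (7 pops):
  #1 pop 0: in=000 → 111 (was 000); enqueue []
  #2 pop 1: in=111 → 110 (was 000); enqueue []
  #3 pop 2: in=111 → 010 (was 000); enqueue [1]
  #4 pop 3: in=010 → 110 (was 000); enqueue [0]
  #5 pop 4: in=110 → 111 (was 001); enqueue []
  #6 pop 1: in=111 → 110 (no change)
  #7 pop 0: in=110 → 111 (no change)

Fixpoint:
  val[0] = 111
  val[1] = 110
  val[2] = 010
  val[3] = 110
  val[4] = 111

7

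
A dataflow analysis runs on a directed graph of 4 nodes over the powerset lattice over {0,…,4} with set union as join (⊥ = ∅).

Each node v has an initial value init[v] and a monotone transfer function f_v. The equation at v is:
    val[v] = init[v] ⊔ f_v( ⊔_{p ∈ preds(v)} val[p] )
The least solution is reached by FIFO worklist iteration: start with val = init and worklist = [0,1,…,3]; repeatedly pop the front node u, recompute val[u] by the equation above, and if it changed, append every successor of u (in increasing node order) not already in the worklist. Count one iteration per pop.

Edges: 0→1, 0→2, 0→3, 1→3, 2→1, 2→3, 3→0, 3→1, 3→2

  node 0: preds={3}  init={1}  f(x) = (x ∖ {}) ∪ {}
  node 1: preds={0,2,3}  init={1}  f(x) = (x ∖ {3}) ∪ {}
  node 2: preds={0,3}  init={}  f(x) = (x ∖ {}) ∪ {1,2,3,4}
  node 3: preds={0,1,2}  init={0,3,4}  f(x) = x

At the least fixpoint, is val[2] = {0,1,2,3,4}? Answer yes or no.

Worklist (9 pops):
  #1 pop 0: in={0,3,4} → {0,1,3,4} (was {1}); enqueue []
  #2 pop 1: in={0,1,3,4} → {0,1,4} (was {1}); enqueue []
  #3 pop 2: in={0,1,3,4} → {0,1,2,3,4} (was {}); enqueue [1]
  #4 pop 3: in={0,1,2,3,4} → {0,1,2,3,4} (was {0,3,4}); enqueue [0,2]
  #5 pop 1: in={0,1,2,3,4} → {0,1,2,4} (was {0,1,4}); enqueue [3]
  #6 pop 0: in={0,1,2,3,4} → {0,1,2,3,4} (was {0,1,3,4}); enqueue [1]
  #7 pop 2: in={0,1,2,3,4} → {0,1,2,3,4} (no change)
  #8 pop 3: in={0,1,2,3,4} → {0,1,2,3,4} (no change)
  #9 pop 1: in={0,1,2,3,4} → {0,1,2,4} (no change)

Fixpoint:
  val[0] = {0,1,2,3,4}
  val[1] = {0,1,2,4}
  val[2] = {0,1,2,3,4}
  val[3] = {0,1,2,3,4}

yes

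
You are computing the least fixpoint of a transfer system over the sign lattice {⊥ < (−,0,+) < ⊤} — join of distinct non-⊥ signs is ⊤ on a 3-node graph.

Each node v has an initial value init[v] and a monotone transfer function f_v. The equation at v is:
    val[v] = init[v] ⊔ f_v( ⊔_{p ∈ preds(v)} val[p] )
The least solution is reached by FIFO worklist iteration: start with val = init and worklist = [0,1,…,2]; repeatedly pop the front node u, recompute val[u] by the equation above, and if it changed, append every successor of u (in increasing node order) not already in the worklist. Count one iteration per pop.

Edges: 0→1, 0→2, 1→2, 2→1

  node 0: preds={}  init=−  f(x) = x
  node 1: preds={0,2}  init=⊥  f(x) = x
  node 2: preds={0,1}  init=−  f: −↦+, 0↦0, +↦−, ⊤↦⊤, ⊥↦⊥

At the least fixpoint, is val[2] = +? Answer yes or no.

Iteration log — 5 steps:
  step 1. node 0  ⊔preds=⊥  new=−  stable
  step 2. node 1  ⊔preds=−  new=−  old=⊥  +wl: 
  step 3. node 2  ⊔preds=−  new=⊤  old=−  +wl: 1
  step 4. node 1  ⊔preds=⊤  new=⊤  old=−  +wl: 2
  step 5. node 2  ⊔preds=⊤  new=⊤  stable

Least fixpoint reached:
  node 0: −
  node 1: ⊤
  node 2: ⊤

no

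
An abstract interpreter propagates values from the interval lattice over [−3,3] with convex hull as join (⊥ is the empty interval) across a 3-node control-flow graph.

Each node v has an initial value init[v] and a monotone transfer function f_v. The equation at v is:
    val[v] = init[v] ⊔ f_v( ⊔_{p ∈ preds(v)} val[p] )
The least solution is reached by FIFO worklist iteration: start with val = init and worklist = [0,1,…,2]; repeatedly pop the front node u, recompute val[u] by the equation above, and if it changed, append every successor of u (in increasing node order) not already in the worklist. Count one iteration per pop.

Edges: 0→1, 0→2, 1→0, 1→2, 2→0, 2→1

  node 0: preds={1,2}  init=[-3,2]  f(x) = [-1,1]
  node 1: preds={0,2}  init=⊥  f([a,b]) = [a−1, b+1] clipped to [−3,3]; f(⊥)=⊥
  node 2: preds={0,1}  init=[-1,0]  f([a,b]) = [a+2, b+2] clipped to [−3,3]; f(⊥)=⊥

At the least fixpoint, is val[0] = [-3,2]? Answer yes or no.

Iteration log — 5 steps:
  step 1. node 0  ⊔preds=[-1,0]  new=[-3,2]  stable
  step 2. node 1  ⊔preds=[-3,2]  new=[-3,3]  old=⊥  +wl: 0
  step 3. node 2  ⊔preds=[-3,3]  new=[-1,3]  old=[-1,0]  +wl: 1
  step 4. node 0  ⊔preds=[-3,3]  new=[-3,2]  stable
  step 5. node 1  ⊔preds=[-3,3]  new=[-3,3]  stable

Least fixpoint reached:
  node 0: [-3,2]
  node 1: [-3,3]
  node 2: [-1,3]

yes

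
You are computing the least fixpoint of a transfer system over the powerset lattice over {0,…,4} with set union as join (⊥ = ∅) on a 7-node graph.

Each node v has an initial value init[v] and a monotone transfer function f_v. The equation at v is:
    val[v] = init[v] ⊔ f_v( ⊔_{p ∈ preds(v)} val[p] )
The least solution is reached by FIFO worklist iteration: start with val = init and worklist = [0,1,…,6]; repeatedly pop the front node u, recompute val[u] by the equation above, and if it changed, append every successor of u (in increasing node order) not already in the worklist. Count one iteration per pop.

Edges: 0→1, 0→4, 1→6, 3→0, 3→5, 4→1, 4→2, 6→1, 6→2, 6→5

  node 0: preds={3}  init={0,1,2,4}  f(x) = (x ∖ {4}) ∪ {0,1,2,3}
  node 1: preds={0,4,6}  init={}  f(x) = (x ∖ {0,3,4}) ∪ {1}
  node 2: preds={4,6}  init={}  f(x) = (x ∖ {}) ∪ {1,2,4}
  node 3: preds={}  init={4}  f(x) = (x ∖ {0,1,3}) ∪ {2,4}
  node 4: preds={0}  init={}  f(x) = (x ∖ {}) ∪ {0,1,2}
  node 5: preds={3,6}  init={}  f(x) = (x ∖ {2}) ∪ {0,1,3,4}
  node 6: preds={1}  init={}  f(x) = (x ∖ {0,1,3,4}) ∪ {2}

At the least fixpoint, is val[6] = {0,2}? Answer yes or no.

no

Worklist (11 pops):
  #1 pop 0: in={4} → {0,1,2,3,4} (was {0,1,2,4}); enqueue []
  #2 pop 1: in={0,1,2,3,4} → {1,2} (was {}); enqueue []
  #3 pop 2: in={} → {1,2,4} (was {}); enqueue []
  #4 pop 3: in={} → {2,4} (was {4}); enqueue [0]
  #5 pop 4: in={0,1,2,3,4} → {0,1,2,3,4} (was {}); enqueue [1,2]
  #6 pop 5: in={2,4} → {0,1,3,4} (was {}); enqueue []
  #7 pop 6: in={1,2} → {2} (was {}); enqueue [5]
  #8 pop 0: in={2,4} → {0,1,2,3,4} (no change)
  #9 pop 1: in={0,1,2,3,4} → {1,2} (no change)
  #10 pop 2: in={0,1,2,3,4} → {0,1,2,3,4} (was {1,2,4}); enqueue []
  #11 pop 5: in={2,4} → {0,1,3,4} (no change)

Fixpoint:
  val[0] = {0,1,2,3,4}
  val[1] = {1,2}
  val[2] = {0,1,2,3,4}
  val[3] = {2,4}
  val[4] = {0,1,2,3,4}
  val[5] = {0,1,3,4}
  val[6] = {2}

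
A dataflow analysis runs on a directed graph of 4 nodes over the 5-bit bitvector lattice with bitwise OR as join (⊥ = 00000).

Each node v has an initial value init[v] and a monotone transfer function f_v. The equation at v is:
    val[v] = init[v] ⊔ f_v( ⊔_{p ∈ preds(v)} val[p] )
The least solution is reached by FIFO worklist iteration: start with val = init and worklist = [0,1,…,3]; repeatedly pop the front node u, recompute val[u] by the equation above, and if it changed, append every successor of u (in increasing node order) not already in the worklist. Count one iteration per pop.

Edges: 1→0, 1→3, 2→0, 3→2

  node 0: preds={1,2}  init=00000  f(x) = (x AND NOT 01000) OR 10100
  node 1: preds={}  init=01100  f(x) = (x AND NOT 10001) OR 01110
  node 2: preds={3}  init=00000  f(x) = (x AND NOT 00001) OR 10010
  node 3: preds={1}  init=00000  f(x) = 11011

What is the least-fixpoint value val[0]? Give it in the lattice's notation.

10110

Worklist (7 pops):
  #1 pop 0: in=01100 → 10100 (was 00000); enqueue []
  #2 pop 1: in=00000 → 01110 (was 01100); enqueue [0]
  #3 pop 2: in=00000 → 10010 (was 00000); enqueue []
  #4 pop 3: in=01110 → 11011 (was 00000); enqueue [2]
  #5 pop 0: in=11110 → 10110 (was 10100); enqueue []
  #6 pop 2: in=11011 → 11010 (was 10010); enqueue [0]
  #7 pop 0: in=11110 → 10110 (no change)

Fixpoint:
  val[0] = 10110
  val[1] = 01110
  val[2] = 11010
  val[3] = 11011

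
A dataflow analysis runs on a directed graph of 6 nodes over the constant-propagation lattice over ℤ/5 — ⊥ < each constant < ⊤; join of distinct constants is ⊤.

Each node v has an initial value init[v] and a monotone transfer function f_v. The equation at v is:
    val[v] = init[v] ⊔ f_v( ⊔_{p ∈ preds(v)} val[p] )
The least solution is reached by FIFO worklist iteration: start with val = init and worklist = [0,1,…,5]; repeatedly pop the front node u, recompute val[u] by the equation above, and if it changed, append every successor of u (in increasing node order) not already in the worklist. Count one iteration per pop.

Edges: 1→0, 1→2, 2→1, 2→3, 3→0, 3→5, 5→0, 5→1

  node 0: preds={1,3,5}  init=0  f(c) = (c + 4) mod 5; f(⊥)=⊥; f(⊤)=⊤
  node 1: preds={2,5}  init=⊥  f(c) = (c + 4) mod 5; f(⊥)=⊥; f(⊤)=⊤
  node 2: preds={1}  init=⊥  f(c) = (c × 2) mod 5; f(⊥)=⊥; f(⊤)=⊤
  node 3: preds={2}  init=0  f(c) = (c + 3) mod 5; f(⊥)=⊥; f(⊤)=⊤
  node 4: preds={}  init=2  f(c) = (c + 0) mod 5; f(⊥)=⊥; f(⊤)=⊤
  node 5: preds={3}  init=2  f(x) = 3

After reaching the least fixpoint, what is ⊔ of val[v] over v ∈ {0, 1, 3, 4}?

Worklist (14 pops):
  #1 pop 0: in=⊤ → ⊤ (was 0); enqueue []
  #2 pop 1: in=2 → 1 (was ⊥); enqueue [0]
  #3 pop 2: in=1 → 2 (was ⊥); enqueue [1]
  #4 pop 3: in=2 → 0 (no change)
  #5 pop 4: in=⊥ → 2 (no change)
  #6 pop 5: in=0 → ⊤ (was 2); enqueue []
  #7 pop 0: in=⊤ → ⊤ (no change)
  #8 pop 1: in=⊤ → ⊤ (was 1); enqueue [0,2]
  #9 pop 0: in=⊤ → ⊤ (no change)
  #10 pop 2: in=⊤ → ⊤ (was 2); enqueue [1,3]
  #11 pop 1: in=⊤ → ⊤ (no change)
  #12 pop 3: in=⊤ → ⊤ (was 0); enqueue [0,5]
  #13 pop 0: in=⊤ → ⊤ (no change)
  #14 pop 5: in=⊤ → ⊤ (no change)

Fixpoint:
  val[0] = ⊤
  val[1] = ⊤
  val[2] = ⊤
  val[3] = ⊤
  val[4] = 2
  val[5] = ⊤

⊤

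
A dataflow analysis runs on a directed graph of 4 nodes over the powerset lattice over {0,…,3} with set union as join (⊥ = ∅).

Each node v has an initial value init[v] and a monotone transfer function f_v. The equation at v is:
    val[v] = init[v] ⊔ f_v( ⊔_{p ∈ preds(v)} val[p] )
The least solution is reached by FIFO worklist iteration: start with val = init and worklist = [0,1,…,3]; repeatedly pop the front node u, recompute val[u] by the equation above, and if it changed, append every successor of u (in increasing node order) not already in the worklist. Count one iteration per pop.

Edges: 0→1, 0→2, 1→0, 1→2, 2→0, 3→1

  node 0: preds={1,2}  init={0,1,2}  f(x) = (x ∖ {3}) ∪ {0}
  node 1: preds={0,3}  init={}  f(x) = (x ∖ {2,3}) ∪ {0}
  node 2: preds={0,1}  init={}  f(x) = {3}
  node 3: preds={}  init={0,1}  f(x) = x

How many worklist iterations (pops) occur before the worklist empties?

5

Trace (5 dequeues):
  [1] u=0 | in {} | out {0,1,2} | ==
  [2] u=1 | in {0,1,2} | out {0,1} | prev {} | push {0}
  [3] u=2 | in {0,1,2} | out {3} | prev {} | push {}
  [4] u=3 | in {} | out {0,1} | ==
  [5] u=0 | in {0,1,3} | out {0,1,2} | ==

Converged values:
  [0] {0,1,2}
  [1] {0,1}
  [2] {3}
  [3] {0,1}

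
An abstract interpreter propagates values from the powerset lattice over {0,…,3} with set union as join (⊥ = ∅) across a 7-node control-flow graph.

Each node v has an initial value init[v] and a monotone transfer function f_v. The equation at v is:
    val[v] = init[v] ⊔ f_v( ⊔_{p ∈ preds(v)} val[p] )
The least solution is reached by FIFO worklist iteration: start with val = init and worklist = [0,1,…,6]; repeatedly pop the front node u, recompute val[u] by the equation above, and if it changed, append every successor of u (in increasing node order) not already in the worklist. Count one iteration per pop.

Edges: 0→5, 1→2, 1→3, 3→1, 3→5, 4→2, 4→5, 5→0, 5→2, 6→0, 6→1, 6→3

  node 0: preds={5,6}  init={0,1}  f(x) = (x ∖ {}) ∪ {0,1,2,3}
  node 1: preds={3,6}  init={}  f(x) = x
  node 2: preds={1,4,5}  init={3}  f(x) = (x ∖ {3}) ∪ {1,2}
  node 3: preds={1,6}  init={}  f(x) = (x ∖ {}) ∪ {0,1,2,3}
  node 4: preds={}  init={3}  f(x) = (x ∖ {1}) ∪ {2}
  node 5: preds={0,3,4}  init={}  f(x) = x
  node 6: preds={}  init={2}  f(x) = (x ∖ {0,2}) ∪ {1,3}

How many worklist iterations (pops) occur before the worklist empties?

Iteration log — 11 steps:
  step 1. node 0  ⊔preds={2}  new={0,1,2,3}  old={0,1}  +wl: 
  step 2. node 1  ⊔preds={2}  new={2}  old={}  +wl: 
  step 3. node 2  ⊔preds={2,3}  new={1,2,3}  old={3}  +wl: 
  step 4. node 3  ⊔preds={2}  new={0,1,2,3}  old={}  +wl: 1
  step 5. node 4  ⊔preds={}  new={2,3}  old={3}  +wl: 2
  step 6. node 5  ⊔preds={0,1,2,3}  new={0,1,2,3}  old={}  +wl: 0
  step 7. node 6  ⊔preds={}  new={1,2,3}  old={2}  +wl: 3
  step 8. node 1  ⊔preds={0,1,2,3}  new={0,1,2,3}  old={2}  +wl: 
  step 9. node 2  ⊔preds={0,1,2,3}  new={0,1,2,3}  old={1,2,3}  +wl: 
  step 10. node 0  ⊔preds={0,1,2,3}  new={0,1,2,3}  stable
  step 11. node 3  ⊔preds={0,1,2,3}  new={0,1,2,3}  stable

Least fixpoint reached:
  node 0: {0,1,2,3}
  node 1: {0,1,2,3}
  node 2: {0,1,2,3}
  node 3: {0,1,2,3}
  node 4: {2,3}
  node 5: {0,1,2,3}
  node 6: {1,2,3}

11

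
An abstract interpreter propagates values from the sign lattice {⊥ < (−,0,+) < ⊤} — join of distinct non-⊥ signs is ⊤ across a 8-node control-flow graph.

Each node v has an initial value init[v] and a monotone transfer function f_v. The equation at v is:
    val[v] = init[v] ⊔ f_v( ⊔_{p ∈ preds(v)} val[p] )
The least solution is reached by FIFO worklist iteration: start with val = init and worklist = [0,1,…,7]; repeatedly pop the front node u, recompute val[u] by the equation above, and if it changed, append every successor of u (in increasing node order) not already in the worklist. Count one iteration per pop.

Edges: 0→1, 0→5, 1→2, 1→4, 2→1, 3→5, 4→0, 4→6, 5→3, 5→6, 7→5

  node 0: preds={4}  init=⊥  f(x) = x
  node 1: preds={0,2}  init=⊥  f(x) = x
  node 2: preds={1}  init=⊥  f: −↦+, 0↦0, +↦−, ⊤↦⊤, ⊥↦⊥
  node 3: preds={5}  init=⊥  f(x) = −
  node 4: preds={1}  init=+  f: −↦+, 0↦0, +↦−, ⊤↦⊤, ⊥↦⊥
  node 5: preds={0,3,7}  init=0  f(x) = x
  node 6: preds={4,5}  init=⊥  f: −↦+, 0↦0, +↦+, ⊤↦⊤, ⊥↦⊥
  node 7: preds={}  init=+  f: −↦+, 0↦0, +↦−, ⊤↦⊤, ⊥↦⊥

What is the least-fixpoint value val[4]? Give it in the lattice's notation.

Trace (15 dequeues):
  [1] u=0 | in + | out + | prev ⊥ | push {}
  [2] u=1 | in + | out + | prev ⊥ | push {}
  [3] u=2 | in + | out − | prev ⊥ | push {1}
  [4] u=3 | in 0 | out − | prev ⊥ | push {}
  [5] u=4 | in + | out ⊤ | prev + | push {0}
  [6] u=5 | in ⊤ | out ⊤ | prev 0 | push {3}
  [7] u=6 | in ⊤ | out ⊤ | prev ⊥ | push {}
  [8] u=7 | in ⊥ | out + | ==
  [9] u=1 | in ⊤ | out ⊤ | prev + | push {2,4}
  [10] u=0 | in ⊤ | out ⊤ | prev + | push {1,5}
  [11] u=3 | in ⊤ | out − | ==
  [12] u=2 | in ⊤ | out ⊤ | prev − | push {}
  [13] u=4 | in ⊤ | out ⊤ | ==
  [14] u=1 | in ⊤ | out ⊤ | ==
  [15] u=5 | in ⊤ | out ⊤ | ==

Converged values:
  [0] ⊤
  [1] ⊤
  [2] ⊤
  [3] −
  [4] ⊤
  [5] ⊤
  [6] ⊤
  [7] +

⊤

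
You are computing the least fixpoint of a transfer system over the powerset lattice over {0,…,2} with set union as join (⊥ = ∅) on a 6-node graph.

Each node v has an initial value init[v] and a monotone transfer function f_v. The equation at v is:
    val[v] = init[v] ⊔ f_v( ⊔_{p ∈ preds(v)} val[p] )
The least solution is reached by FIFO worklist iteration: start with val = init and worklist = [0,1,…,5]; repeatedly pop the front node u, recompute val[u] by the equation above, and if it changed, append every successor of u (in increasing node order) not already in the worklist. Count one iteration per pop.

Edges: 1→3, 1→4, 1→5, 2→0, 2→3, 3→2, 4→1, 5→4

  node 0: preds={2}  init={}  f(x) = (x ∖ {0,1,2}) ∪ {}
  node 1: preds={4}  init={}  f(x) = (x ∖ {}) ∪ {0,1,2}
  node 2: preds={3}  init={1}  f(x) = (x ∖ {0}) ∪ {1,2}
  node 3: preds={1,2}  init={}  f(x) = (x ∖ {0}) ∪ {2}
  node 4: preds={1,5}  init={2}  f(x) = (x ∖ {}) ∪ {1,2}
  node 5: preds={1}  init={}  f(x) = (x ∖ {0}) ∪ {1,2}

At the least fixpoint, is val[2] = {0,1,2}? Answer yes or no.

Trace (10 dequeues):
  [1] u=0 | in {1} | out {} | ==
  [2] u=1 | in {2} | out {0,1,2} | prev {} | push {}
  [3] u=2 | in {} | out {1,2} | prev {1} | push {0}
  [4] u=3 | in {0,1,2} | out {1,2} | prev {} | push {2}
  [5] u=4 | in {0,1,2} | out {0,1,2} | prev {2} | push {1}
  [6] u=5 | in {0,1,2} | out {1,2} | prev {} | push {4}
  [7] u=0 | in {1,2} | out {} | ==
  [8] u=2 | in {1,2} | out {1,2} | ==
  [9] u=1 | in {0,1,2} | out {0,1,2} | ==
  [10] u=4 | in {0,1,2} | out {0,1,2} | ==

Converged values:
  [0] {}
  [1] {0,1,2}
  [2] {1,2}
  [3] {1,2}
  [4] {0,1,2}
  [5] {1,2}

no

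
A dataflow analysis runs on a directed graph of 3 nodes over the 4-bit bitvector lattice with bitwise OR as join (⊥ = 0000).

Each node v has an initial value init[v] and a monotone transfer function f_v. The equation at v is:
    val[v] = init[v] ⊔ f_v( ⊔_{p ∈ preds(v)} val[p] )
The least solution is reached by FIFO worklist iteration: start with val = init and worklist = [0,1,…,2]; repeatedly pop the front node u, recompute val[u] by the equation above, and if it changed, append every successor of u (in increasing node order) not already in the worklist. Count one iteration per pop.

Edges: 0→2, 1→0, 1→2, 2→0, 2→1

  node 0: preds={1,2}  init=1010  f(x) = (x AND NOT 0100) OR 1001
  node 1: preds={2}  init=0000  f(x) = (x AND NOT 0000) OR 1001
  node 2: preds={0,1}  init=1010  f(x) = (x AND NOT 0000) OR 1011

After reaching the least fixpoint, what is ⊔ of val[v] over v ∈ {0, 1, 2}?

Worklist (5 pops):
  #1 pop 0: in=1010 → 1011 (was 1010); enqueue []
  #2 pop 1: in=1010 → 1011 (was 0000); enqueue [0]
  #3 pop 2: in=1011 → 1011 (was 1010); enqueue [1]
  #4 pop 0: in=1011 → 1011 (no change)
  #5 pop 1: in=1011 → 1011 (no change)

Fixpoint:
  val[0] = 1011
  val[1] = 1011
  val[2] = 1011

1011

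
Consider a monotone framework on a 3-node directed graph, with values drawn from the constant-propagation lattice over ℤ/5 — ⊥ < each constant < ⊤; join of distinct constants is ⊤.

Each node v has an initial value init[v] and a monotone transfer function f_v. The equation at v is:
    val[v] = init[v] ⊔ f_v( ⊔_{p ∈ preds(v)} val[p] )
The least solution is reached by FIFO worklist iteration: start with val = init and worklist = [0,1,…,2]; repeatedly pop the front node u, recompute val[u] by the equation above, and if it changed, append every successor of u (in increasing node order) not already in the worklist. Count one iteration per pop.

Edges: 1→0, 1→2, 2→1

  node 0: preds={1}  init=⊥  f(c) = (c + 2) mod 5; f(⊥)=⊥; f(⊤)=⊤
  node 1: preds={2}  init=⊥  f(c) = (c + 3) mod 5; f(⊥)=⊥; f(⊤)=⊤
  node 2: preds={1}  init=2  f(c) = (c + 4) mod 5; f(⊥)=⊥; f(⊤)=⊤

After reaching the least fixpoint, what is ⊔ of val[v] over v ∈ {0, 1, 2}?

⊤

Iteration log — 7 steps:
  step 1. node 0  ⊔preds=⊥  new=⊥  stable
  step 2. node 1  ⊔preds=2  new=0  old=⊥  +wl: 0
  step 3. node 2  ⊔preds=0  new=⊤  old=2  +wl: 1
  step 4. node 0  ⊔preds=0  new=2  old=⊥  +wl: 
  step 5. node 1  ⊔preds=⊤  new=⊤  old=0  +wl: 0,2
  step 6. node 0  ⊔preds=⊤  new=⊤  old=2  +wl: 
  step 7. node 2  ⊔preds=⊤  new=⊤  stable

Least fixpoint reached:
  node 0: ⊤
  node 1: ⊤
  node 2: ⊤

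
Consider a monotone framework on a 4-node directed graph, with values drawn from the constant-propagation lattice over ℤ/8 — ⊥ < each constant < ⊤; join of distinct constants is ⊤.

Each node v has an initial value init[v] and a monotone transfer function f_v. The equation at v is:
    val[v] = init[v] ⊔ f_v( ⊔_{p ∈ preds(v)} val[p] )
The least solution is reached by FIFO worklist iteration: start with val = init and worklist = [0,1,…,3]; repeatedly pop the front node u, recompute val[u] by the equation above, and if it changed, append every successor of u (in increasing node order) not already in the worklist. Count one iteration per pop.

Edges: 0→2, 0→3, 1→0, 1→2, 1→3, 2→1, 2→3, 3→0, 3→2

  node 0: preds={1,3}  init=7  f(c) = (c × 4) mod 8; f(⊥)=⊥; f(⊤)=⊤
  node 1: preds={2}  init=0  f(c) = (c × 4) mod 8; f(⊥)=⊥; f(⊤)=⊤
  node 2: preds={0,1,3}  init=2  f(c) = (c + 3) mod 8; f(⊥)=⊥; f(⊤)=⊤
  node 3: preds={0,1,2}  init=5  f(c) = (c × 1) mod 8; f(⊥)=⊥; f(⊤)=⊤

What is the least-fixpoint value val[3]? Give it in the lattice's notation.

⊤

Trace (8 dequeues):
  [1] u=0 | in ⊤ | out ⊤ | prev 7 | push {}
  [2] u=1 | in 2 | out 0 | ==
  [3] u=2 | in ⊤ | out ⊤ | prev 2 | push {1}
  [4] u=3 | in ⊤ | out ⊤ | prev 5 | push {0,2}
  [5] u=1 | in ⊤ | out ⊤ | prev 0 | push {3}
  [6] u=0 | in ⊤ | out ⊤ | ==
  [7] u=2 | in ⊤ | out ⊤ | ==
  [8] u=3 | in ⊤ | out ⊤ | ==

Converged values:
  [0] ⊤
  [1] ⊤
  [2] ⊤
  [3] ⊤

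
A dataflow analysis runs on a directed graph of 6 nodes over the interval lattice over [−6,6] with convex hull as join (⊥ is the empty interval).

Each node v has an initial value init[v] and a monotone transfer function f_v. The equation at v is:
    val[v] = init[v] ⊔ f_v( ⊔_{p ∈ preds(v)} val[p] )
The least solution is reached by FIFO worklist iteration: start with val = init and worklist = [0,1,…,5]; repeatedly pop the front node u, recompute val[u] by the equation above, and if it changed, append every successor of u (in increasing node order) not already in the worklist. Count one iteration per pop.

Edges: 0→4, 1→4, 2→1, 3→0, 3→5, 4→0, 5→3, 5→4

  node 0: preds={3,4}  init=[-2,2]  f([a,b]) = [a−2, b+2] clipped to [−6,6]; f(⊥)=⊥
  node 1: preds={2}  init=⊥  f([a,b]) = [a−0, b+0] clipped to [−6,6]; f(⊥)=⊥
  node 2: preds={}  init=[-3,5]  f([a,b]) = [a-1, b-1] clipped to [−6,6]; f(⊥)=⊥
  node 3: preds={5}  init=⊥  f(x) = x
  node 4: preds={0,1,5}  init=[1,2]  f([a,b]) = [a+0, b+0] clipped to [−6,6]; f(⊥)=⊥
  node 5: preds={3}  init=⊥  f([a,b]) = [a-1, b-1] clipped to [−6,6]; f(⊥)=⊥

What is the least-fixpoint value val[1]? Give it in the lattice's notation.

Iteration log — 11 steps:
  step 1. node 0  ⊔preds=[1,2]  new=[-2,4]  old=[-2,2]  +wl: 
  step 2. node 1  ⊔preds=[-3,5]  new=[-3,5]  old=⊥  +wl: 
  step 3. node 2  ⊔preds=⊥  new=[-3,5]  stable
  step 4. node 3  ⊔preds=⊥  new=⊥  stable
  step 5. node 4  ⊔preds=[-3,5]  new=[-3,5]  old=[1,2]  +wl: 0
  step 6. node 5  ⊔preds=⊥  new=⊥  stable
  step 7. node 0  ⊔preds=[-3,5]  new=[-5,6]  old=[-2,4]  +wl: 4
  step 8. node 4  ⊔preds=[-5,6]  new=[-5,6]  old=[-3,5]  +wl: 0
  step 9. node 0  ⊔preds=[-5,6]  new=[-6,6]  old=[-5,6]  +wl: 4
  step 10. node 4  ⊔preds=[-6,6]  new=[-6,6]  old=[-5,6]  +wl: 0
  step 11. node 0  ⊔preds=[-6,6]  new=[-6,6]  stable

Least fixpoint reached:
  node 0: [-6,6]
  node 1: [-3,5]
  node 2: [-3,5]
  node 3: ⊥
  node 4: [-6,6]
  node 5: ⊥

[-3,5]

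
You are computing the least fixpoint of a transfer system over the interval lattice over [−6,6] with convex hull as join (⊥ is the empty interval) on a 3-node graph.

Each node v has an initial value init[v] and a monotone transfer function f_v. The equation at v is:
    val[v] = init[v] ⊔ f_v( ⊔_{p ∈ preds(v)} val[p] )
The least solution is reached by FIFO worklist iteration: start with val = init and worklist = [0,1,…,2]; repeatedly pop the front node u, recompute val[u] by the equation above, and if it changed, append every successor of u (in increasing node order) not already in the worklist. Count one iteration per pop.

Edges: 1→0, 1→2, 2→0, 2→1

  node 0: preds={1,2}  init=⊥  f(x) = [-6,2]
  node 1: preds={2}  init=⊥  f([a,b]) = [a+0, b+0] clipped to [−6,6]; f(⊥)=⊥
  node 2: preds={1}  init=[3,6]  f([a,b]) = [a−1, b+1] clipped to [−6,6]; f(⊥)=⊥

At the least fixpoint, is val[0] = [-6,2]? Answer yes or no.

Trace (39 dequeues):
  [1] u=0 | in [3,6] | out [-6,2] | prev ⊥ | push {}
  [2] u=1 | in [3,6] | out [3,6] | prev ⊥ | push {0}
  [3] u=2 | in [3,6] | out [2,6] | prev [3,6] | push {1}
  [4] u=0 | in [2,6] | out [-6,2] | ==
  [5] u=1 | in [2,6] | out [2,6] | prev [3,6] | push {0,2}
  [6] u=0 | in [2,6] | out [-6,2] | ==
  [7] u=2 | in [2,6] | out [1,6] | prev [2,6] | push {0,1}
  [8] u=0 | in [1,6] | out [-6,2] | ==
  [9] u=1 | in [1,6] | out [1,6] | prev [2,6] | push {0,2}
  [10] u=0 | in [1,6] | out [-6,2] | ==
  [11] u=2 | in [1,6] | out [0,6] | prev [1,6] | push {0,1}
  [12] u=0 | in [0,6] | out [-6,2] | ==
  [13] u=1 | in [0,6] | out [0,6] | prev [1,6] | push {0,2}
  [14] u=0 | in [0,6] | out [-6,2] | ==
  [15] u=2 | in [0,6] | out [-1,6] | prev [0,6] | push {0,1}
  [16] u=0 | in [-1,6] | out [-6,2] | ==
  [17] u=1 | in [-1,6] | out [-1,6] | prev [0,6] | push {0,2}
  [18] u=0 | in [-1,6] | out [-6,2] | ==
  [19] u=2 | in [-1,6] | out [-2,6] | prev [-1,6] | push {0,1}
  [20] u=0 | in [-2,6] | out [-6,2] | ==
  [21] u=1 | in [-2,6] | out [-2,6] | prev [-1,6] | push {0,2}
  [22] u=0 | in [-2,6] | out [-6,2] | ==
  [23] u=2 | in [-2,6] | out [-3,6] | prev [-2,6] | push {0,1}
  [24] u=0 | in [-3,6] | out [-6,2] | ==
  [25] u=1 | in [-3,6] | out [-3,6] | prev [-2,6] | push {0,2}
  [26] u=0 | in [-3,6] | out [-6,2] | ==
  [27] u=2 | in [-3,6] | out [-4,6] | prev [-3,6] | push {0,1}
  [28] u=0 | in [-4,6] | out [-6,2] | ==
  [29] u=1 | in [-4,6] | out [-4,6] | prev [-3,6] | push {0,2}
  [30] u=0 | in [-4,6] | out [-6,2] | ==
  [31] u=2 | in [-4,6] | out [-5,6] | prev [-4,6] | push {0,1}
  [32] u=0 | in [-5,6] | out [-6,2] | ==
  [33] u=1 | in [-5,6] | out [-5,6] | prev [-4,6] | push {0,2}
  [34] u=0 | in [-5,6] | out [-6,2] | ==
  [35] u=2 | in [-5,6] | out [-6,6] | prev [-5,6] | push {0,1}
  [36] u=0 | in [-6,6] | out [-6,2] | ==
  [37] u=1 | in [-6,6] | out [-6,6] | prev [-5,6] | push {0,2}
  [38] u=0 | in [-6,6] | out [-6,2] | ==
  [39] u=2 | in [-6,6] | out [-6,6] | ==

Converged values:
  [0] [-6,2]
  [1] [-6,6]
  [2] [-6,6]

yes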